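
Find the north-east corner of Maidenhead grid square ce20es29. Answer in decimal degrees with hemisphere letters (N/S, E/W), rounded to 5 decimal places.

Field C=2, E=4: +2·20° lon, +4·10° lat → SW at lon -140°, lat -50°.
Square 2, 0: +2·2° lon, +0·1° lat → SW at lon -136°, lat -50°.
Subsquare e=4, s=18: +4·0.0833333° lon, +18·0.0416667° lat → SW at lon -135.667°, lat -49.25°.
Extended square 2, 9: +2·0.00833333° lon, +9·0.00416667° lat → SW at lon -135.65°, lat -49.2125°.
Cell spans 0.00833333° lon × 0.00416667° lat. NE corner is SW corner plus one full cell.
latitude 49.20833° S, longitude 135.64167° W.

49.20833° S, 135.64167° W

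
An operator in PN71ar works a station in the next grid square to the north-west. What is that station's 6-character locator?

PN61xs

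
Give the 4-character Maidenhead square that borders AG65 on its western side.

Longitude square 6; −1 → 5.
The latitude characters are unchanged.

AG55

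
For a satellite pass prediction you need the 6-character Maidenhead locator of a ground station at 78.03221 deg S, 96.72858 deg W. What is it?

EB11px

Add 180° to longitude and 90° to latitude: 83.2714, 11.9678.
Field (20°×10°, letters A–R): 83.2714/20 → 4 → E, 11.9678/10 → 1 → B; chars EB.
Square (2°×1°, digits 0–9): 3.2714/2 → 1, 1.9678/1 → 1; chars 11.
Subsquare (5′×2.5′, letters a–x): 1.2714/0.0833333 → 15 → p, 0.9678/0.0416667 → 23 → x; chars px.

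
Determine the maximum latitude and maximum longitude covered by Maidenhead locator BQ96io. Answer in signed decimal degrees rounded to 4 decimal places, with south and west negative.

76.6250, -141.2500

Field B=1, Q=16: +1·20° lon, +16·10° lat → SW at lon -160°, lat 70°.
Square 9, 6: +9·2° lon, +6·1° lat → SW at lon -142°, lat 76°.
Subsquare i=8, o=14: +8·0.0833333° lon, +14·0.0416667° lat → SW at lon -141.333°, lat 76.5833°.
Cell spans 0.0833333° lon × 0.0416667° lat. NE corner is SW corner plus one full cell.
latitude 76.6250, longitude -141.2500.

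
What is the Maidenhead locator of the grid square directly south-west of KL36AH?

Longitude subsquare a = 0; −1 → -1, wraps to 23 = x, carry into square.
Longitude square 3; −1 → 2.
Latitude subsquare h = 7; −1 → 6 = g.

KL26xg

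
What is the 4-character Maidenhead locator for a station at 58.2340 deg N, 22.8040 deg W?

HO88

Offset from 180°W / 90°S: lon 157.20°, lat 148.23°.
Field: 157.20/20 → 7 → H, 148.23/10 → 14 → O; chars HO.
Square: 17.20/2 → 8, 8.23/1 → 8; chars 88.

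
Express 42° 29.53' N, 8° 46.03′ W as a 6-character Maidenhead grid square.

IN52ol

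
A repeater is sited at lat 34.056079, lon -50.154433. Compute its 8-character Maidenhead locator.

GM44wb13

Add 180° to longitude and 90° to latitude: 129.84557, 124.05608.
Field (20°×10°, letters A–R): 129.84557/20 → 6 → G, 124.05608/10 → 12 → M; chars GM.
Square (2°×1°, digits 0–9): 9.84557/2 → 4, 4.05608/1 → 4; chars 44.
Subsquare (5′×2.5′, letters a–x): 1.84557/0.0833333 → 22 → w, 0.05608/0.0416667 → 1 → b; chars wb.
Extended square (30″×15″, digits 0–9): 0.01223/0.00833333 → 1, 0.01441/0.00416667 → 3; chars 13.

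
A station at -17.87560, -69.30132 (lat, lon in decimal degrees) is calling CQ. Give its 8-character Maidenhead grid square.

FH52ic39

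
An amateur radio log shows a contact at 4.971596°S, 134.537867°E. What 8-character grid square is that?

Offset from 180°W / 90°S: lon 314.53787°, lat 85.02840°.
Field: lon ⌊314.53787/20⌋ = 15 → P; lat ⌊85.02840/10⌋ = 8 → I.
Square: lon ⌊14.53787/2⌋ = 7; lat ⌊5.02840/1⌋ = 5.
Subsquare: lon ⌊0.53787/0.0833333⌋ = 6 → g; lat ⌊0.02840/0.0416667⌋ = 0 → a.
Extended square: lon ⌊0.03787/0.00833333⌋ = 4; lat ⌊0.02840/0.00416667⌋ = 6.

PI75ga46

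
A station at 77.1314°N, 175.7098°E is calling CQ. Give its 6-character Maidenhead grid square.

Add 180° to longitude and 90° to latitude: 355.7098, 167.1314.
Field: 355.7098/20 → 17 → R, 167.1314/10 → 16 → Q; chars RQ.
Square: 15.7098/2 → 7, 7.1314/1 → 7; chars 77.
Subsquare: 1.7098/0.0833333 → 20 → u, 0.1314/0.0416667 → 3 → d; chars ud.

RQ77ud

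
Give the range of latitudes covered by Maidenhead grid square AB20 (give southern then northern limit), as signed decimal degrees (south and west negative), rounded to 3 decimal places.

-80.000, -79.000

Field A=0, B=1: +0·20° lon, +1·10° lat → SW at lon -180°, lat -80°.
Square 2, 0: +2·2° lon, +0·1° lat → SW at lon -176°, lat -80°.
Cell spans 2° lon × 1° lat.
south -80.000, north -79.000.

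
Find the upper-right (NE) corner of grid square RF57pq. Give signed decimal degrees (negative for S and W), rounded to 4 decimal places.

-32.2917, 171.3333

Field R=17, F=5: +17·20° lon, +5·10° lat → SW at lon 160°, lat -40°.
Square 5, 7: +5·2° lon, +7·1° lat → SW at lon 170°, lat -33°.
Subsquare p=15, q=16: +15·0.0833333° lon, +16·0.0416667° lat → SW at lon 171.25°, lat -32.3333°.
Cell spans 0.0833333° lon × 0.0416667° lat. NE corner is SW corner plus one full cell.
latitude -32.2917, longitude 171.3333.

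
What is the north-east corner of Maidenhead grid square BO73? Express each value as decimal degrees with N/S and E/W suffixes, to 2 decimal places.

54.00° N, 144.00° W

Field B=1, O=14: +1·20° lon, +14·10° lat → SW at lon -160°, lat 50°.
Square 7, 3: +7·2° lon, +3·1° lat → SW at lon -146°, lat 53°.
Cell spans 2° lon × 1° lat. NE corner is SW corner plus one full cell.
latitude 54.00° N, longitude 144.00° W.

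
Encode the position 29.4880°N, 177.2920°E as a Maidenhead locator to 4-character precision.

RL89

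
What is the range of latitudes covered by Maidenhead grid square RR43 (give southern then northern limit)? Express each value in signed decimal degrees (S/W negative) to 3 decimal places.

Field R=17, R=17: +17·20° lon, +17·10° lat → SW at lon 160°, lat 80°.
Square 4, 3: +4·2° lon, +3·1° lat → SW at lon 168°, lat 83°.
Cell spans 2° lon × 1° lat.
south 83.000, north 84.000.

83.000, 84.000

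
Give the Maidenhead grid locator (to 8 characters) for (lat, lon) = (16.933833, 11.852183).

JK56ww24

Add 180° to longitude and 90° to latitude: 191.85218, 106.93383.
Field (20°×10°, letters A–R): lon ⌊191.85218/20⌋ = 9 → J; lat ⌊106.93383/10⌋ = 10 → K.
Square (2°×1°, digits 0–9): lon ⌊11.85218/2⌋ = 5; lat ⌊6.93383/1⌋ = 6.
Subsquare (5′×2.5′, letters a–x): lon ⌊1.85218/0.0833333⌋ = 22 → w; lat ⌊0.93383/0.0416667⌋ = 22 → w.
Extended square (30″×15″, digits 0–9): lon ⌊0.01885/0.00833333⌋ = 2; lat ⌊0.01717/0.00416667⌋ = 4.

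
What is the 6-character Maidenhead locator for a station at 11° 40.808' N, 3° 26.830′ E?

JK11rq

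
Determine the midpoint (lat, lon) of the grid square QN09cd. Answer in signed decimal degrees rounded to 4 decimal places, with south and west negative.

49.1458, 140.2083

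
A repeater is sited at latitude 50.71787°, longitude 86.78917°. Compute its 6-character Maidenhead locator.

NO30jr

Add 180° to longitude and 90° to latitude: 266.7892, 140.7179.
Field (20°×10°, letters A–R): lon ⌊266.7892/20⌋ = 13 → N; lat ⌊140.7179/10⌋ = 14 → O.
Square (2°×1°, digits 0–9): lon ⌊6.7892/2⌋ = 3; lat ⌊0.7179/1⌋ = 0.
Subsquare (5′×2.5′, letters a–x): lon ⌊0.7892/0.0833333⌋ = 9 → j; lat ⌊0.7179/0.0416667⌋ = 17 → r.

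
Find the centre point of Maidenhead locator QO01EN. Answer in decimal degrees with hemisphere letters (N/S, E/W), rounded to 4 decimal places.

51.5625° N, 140.3750° E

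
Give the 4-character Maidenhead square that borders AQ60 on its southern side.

AP69

Latitude square 0; −1 → -1, wraps to 9, carry into field.
Latitude field Q = 16; −1 → 15 = P.
The longitude characters are unchanged.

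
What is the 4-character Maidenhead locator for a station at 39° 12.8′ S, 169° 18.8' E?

Shift to the Maidenhead origin (180°W, 90°S): lon 349.31, lat 50.79.
Field: lon ⌊349.31/20⌋ = 17 → R; lat ⌊50.79/10⌋ = 5 → F.
Square: lon ⌊9.31/2⌋ = 4; lat ⌊0.79/1⌋ = 0.

RF40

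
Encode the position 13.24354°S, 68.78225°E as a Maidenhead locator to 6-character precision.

MH46js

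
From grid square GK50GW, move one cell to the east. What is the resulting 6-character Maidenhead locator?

Longitude subsquare g = 6; +1 → 7 = h.
The latitude characters are unchanged.

GK50hw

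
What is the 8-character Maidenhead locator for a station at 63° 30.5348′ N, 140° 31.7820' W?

BP93rm62

Add 180° to longitude and 90° to latitude: 39.47030, 153.50891.
Field: lon ⌊39.47030/20⌋ = 1 → B; lat ⌊153.50891/10⌋ = 15 → P.
Square: lon ⌊19.47030/2⌋ = 9; lat ⌊3.50891/1⌋ = 3.
Subsquare: lon ⌊1.47030/0.0833333⌋ = 17 → r; lat ⌊0.50891/0.0416667⌋ = 12 → m.
Extended square: lon ⌊0.05363/0.00833333⌋ = 6; lat ⌊0.00891/0.00416667⌋ = 2.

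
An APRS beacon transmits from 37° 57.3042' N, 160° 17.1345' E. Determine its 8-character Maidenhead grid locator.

Add 180° to longitude and 90° to latitude: 340.28557, 127.95507.
Field: 340.28557/20 → 17 → R, 127.95507/10 → 12 → M; chars RM.
Square: 0.28557/2 → 0, 7.95507/1 → 7; chars 07.
Subsquare: 0.28557/0.0833333 → 3 → d, 0.95507/0.0416667 → 22 → w; chars dw.
Extended square: 0.03557/0.00833333 → 4, 0.03840/0.00416667 → 9; chars 49.

RM07dw49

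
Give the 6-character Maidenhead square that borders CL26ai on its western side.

CL16xi

Longitude subsquare a = 0; −1 → -1, wraps to 23 = x, carry into square.
Longitude square 2; −1 → 1.
The latitude characters are unchanged.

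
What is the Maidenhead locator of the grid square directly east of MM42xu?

MM52au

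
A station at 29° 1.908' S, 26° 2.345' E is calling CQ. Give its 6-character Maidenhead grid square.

Shift to the Maidenhead origin (180°W, 90°S): lon 206.0391, lat 60.9682.
Field: 206.0391/20 → 10 → K, 60.9682/10 → 6 → G; chars KG.
Square: 6.0391/2 → 3, 0.9682/1 → 0; chars 30.
Subsquare: 0.0391/0.0833333 → 0 → a, 0.9682/0.0416667 → 23 → x; chars ax.

KG30ax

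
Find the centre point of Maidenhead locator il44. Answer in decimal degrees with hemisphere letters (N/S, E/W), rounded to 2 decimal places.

Field I=8, L=11: +8·20° lon, +11·10° lat → SW at lon -20°, lat 20°.
Square 4, 4: +4·2° lon, +4·1° lat → SW at lon -12°, lat 24°.
Cell spans 2° lon × 1° lat. Centre is SW corner plus half of each.
latitude 24.50° N, longitude 11.00° W.

24.50° N, 11.00° W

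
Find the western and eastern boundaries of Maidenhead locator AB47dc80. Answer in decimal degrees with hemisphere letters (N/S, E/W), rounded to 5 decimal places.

171.68333° W, 171.67500° W

Field A=0, B=1: +0·20° lon, +1·10° lat → SW at lon -180°, lat -80°.
Square 4, 7: +4·2° lon, +7·1° lat → SW at lon -172°, lat -73°.
Subsquare d=3, c=2: +3·0.0833333° lon, +2·0.0416667° lat → SW at lon -171.75°, lat -72.9167°.
Extended square 8, 0: +8·0.00833333° lon, +0·0.00416667° lat → SW at lon -171.683°, lat -72.9167°.
Cell spans 0.00833333° lon × 0.00416667° lat.
west 171.68333° W, east 171.67500° W.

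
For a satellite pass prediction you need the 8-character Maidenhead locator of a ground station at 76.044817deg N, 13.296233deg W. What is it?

IQ36ib40

Add 180° to longitude and 90° to latitude: 166.70377, 166.04482.
Field: 166.70377/20 → 8 → I, 166.04482/10 → 16 → Q; chars IQ.
Square: 6.70377/2 → 3, 6.04482/1 → 6; chars 36.
Subsquare: 0.70377/0.0833333 → 8 → i, 0.04482/0.0416667 → 1 → b; chars ib.
Extended square: 0.03710/0.00833333 → 4, 0.00315/0.00416667 → 0; chars 40.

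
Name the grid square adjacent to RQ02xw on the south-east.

RQ12av

Longitude subsquare x = 23; +1 → 24, wraps to 0 = a, carry into square.
Longitude square 0; +1 → 1.
Latitude subsquare w = 22; −1 → 21 = v.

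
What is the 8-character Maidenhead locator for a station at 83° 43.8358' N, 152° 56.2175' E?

QR63lr25

Shift to the Maidenhead origin (180°W, 90°S): lon 332.93696, lat 173.73060.
Field (20°×10°, letters A–R): lon ⌊332.93696/20⌋ = 16 → Q; lat ⌊173.73060/10⌋ = 17 → R.
Square (2°×1°, digits 0–9): lon ⌊12.93696/2⌋ = 6; lat ⌊3.73060/1⌋ = 3.
Subsquare (5′×2.5′, letters a–x): lon ⌊0.93696/0.0833333⌋ = 11 → l; lat ⌊0.73060/0.0416667⌋ = 17 → r.
Extended square (30″×15″, digits 0–9): lon ⌊0.02029/0.00833333⌋ = 2; lat ⌊0.02226/0.00416667⌋ = 5.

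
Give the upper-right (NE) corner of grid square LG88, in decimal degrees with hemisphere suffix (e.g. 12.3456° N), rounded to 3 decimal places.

21.000° S, 58.000° E

Field L=11, G=6: +11·20° lon, +6·10° lat → SW at lon 40°, lat -30°.
Square 8, 8: +8·2° lon, +8·1° lat → SW at lon 56°, lat -22°.
Cell spans 2° lon × 1° lat. NE corner is SW corner plus one full cell.
latitude 21.000° S, longitude 58.000° E.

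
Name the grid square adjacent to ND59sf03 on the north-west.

Longitude extended square 0; −1 → -1, wraps to 9, carry into subsquare.
Longitude subsquare s = 18; −1 → 17 = r.
Latitude extended square 3; +1 → 4.

ND59rf94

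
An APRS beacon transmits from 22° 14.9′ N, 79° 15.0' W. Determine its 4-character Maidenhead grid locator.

FL02

Offset from 180°W / 90°S: lon 100.75°, lat 112.25°.
Field: 100.75/20 → 5 → F, 112.25/10 → 11 → L; chars FL.
Square: 0.75/2 → 0, 2.25/1 → 2; chars 02.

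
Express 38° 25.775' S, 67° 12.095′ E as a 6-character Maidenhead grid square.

MF31on

Add 180° to longitude and 90° to latitude: 247.2016, 51.5704.
Field: lon ⌊247.2016/20⌋ = 12 → M; lat ⌊51.5704/10⌋ = 5 → F.
Square: lon ⌊7.2016/2⌋ = 3; lat ⌊1.5704/1⌋ = 1.
Subsquare: lon ⌊1.2016/0.0833333⌋ = 14 → o; lat ⌊0.5704/0.0416667⌋ = 13 → n.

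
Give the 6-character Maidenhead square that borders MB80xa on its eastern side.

Longitude subsquare x = 23; +1 → 24, wraps to 0 = a, carry into square.
Longitude square 8; +1 → 9.
The latitude characters are unchanged.

MB90aa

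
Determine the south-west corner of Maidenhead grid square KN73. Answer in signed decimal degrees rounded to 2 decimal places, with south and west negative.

43.00, 34.00

Field K=10, N=13: +10·20° lon, +13·10° lat → SW at lon 20°, lat 40°.
Square 7, 3: +7·2° lon, +3·1° lat → SW at lon 34°, lat 43°.
latitude 43.00, longitude 34.00.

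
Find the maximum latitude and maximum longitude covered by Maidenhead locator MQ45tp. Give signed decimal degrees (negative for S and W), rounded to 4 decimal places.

75.6667, 69.6667

Field M=12, Q=16: +12·20° lon, +16·10° lat → SW at lon 60°, lat 70°.
Square 4, 5: +4·2° lon, +5·1° lat → SW at lon 68°, lat 75°.
Subsquare t=19, p=15: +19·0.0833333° lon, +15·0.0416667° lat → SW at lon 69.5833°, lat 75.625°.
Cell spans 0.0833333° lon × 0.0416667° lat. NE corner is SW corner plus one full cell.
latitude 75.6667, longitude 69.6667.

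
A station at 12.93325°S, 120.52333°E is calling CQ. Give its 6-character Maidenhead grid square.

Offset from 180°W / 90°S: lon 300.5233°, lat 77.0667°.
Field: lon ⌊300.5233/20⌋ = 15 → P; lat ⌊77.0667/10⌋ = 7 → H.
Square: lon ⌊0.5233/2⌋ = 0; lat ⌊7.0667/1⌋ = 7.
Subsquare: lon ⌊0.5233/0.0833333⌋ = 6 → g; lat ⌊0.0667/0.0416667⌋ = 1 → b.

PH07gb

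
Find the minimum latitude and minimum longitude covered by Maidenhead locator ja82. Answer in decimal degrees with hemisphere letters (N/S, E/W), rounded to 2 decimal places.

88.00° S, 16.00° E

Field J=9, A=0: +9·20° lon, +0·10° lat → SW at lon 0°, lat -90°.
Square 8, 2: +8·2° lon, +2·1° lat → SW at lon 16°, lat -88°.
latitude 88.00° S, longitude 16.00° E.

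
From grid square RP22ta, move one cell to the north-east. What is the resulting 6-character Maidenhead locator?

RP22ub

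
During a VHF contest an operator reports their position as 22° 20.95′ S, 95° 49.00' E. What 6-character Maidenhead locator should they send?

NG77vp

Add 180° to longitude and 90° to latitude: 275.8167, 67.6508.
Field: 275.8167/20 → 13 → N, 67.6508/10 → 6 → G; chars NG.
Square: 15.8167/2 → 7, 7.6508/1 → 7; chars 77.
Subsquare: 1.8167/0.0833333 → 21 → v, 0.6508/0.0416667 → 15 → p; chars vp.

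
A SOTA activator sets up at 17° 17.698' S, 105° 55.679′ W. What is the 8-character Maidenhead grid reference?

DH72aq89

Offset from 180°W / 90°S: lon 74.07202°, lat 72.70503°.
Field: lon ⌊74.07202/20⌋ = 3 → D; lat ⌊72.70503/10⌋ = 7 → H.
Square: lon ⌊14.07202/2⌋ = 7; lat ⌊2.70503/1⌋ = 2.
Subsquare: lon ⌊0.07202/0.0833333⌋ = 0 → a; lat ⌊0.70503/0.0416667⌋ = 16 → q.
Extended square: lon ⌊0.07202/0.00833333⌋ = 8; lat ⌊0.03837/0.00416667⌋ = 9.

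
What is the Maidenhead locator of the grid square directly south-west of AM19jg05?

AM19ig94

Longitude extended square 0; −1 → -1, wraps to 9, carry into subsquare.
Longitude subsquare j = 9; −1 → 8 = i.
Latitude extended square 5; −1 → 4.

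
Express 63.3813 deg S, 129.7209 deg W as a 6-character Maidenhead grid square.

CC56do

Shift to the Maidenhead origin (180°W, 90°S): lon 50.2791, lat 26.6187.
Field: 50.2791/20 → 2 → C, 26.6187/10 → 2 → C; chars CC.
Square: 10.2791/2 → 5, 6.6187/1 → 6; chars 56.
Subsquare: 0.2791/0.0833333 → 3 → d, 0.6187/0.0416667 → 14 → o; chars do.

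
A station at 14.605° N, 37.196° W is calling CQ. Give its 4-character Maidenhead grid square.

Add 180° to longitude and 90° to latitude: 142.80, 104.61.
Field: 142.80/20 → 7 → H, 104.61/10 → 10 → K; chars HK.
Square: 2.80/2 → 1, 4.61/1 → 4; chars 14.

HK14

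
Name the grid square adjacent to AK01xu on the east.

AK11au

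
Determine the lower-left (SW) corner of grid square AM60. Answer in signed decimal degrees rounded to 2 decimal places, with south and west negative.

Field A=0, M=12: +0·20° lon, +12·10° lat → SW at lon -180°, lat 30°.
Square 6, 0: +6·2° lon, +0·1° lat → SW at lon -168°, lat 30°.
latitude 30.00, longitude -168.00.

30.00, -168.00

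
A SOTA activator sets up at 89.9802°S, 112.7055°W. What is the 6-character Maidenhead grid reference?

DA30pa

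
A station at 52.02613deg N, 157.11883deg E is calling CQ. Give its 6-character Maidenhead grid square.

QO82na

Add 180° to longitude and 90° to latitude: 337.1188, 142.0261.
Field: 337.1188/20 → 16 → Q, 142.0261/10 → 14 → O; chars QO.
Square: 17.1188/2 → 8, 2.0261/1 → 2; chars 82.
Subsquare: 1.1188/0.0833333 → 13 → n, 0.0261/0.0416667 → 0 → a; chars na.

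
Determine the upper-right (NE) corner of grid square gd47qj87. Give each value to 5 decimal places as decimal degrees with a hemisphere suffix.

Field G=6, D=3: +6·20° lon, +3·10° lat → SW at lon -60°, lat -60°.
Square 4, 7: +4·2° lon, +7·1° lat → SW at lon -52°, lat -53°.
Subsquare q=16, j=9: +16·0.0833333° lon, +9·0.0416667° lat → SW at lon -50.6667°, lat -52.625°.
Extended square 8, 7: +8·0.00833333° lon, +7·0.00416667° lat → SW at lon -50.6°, lat -52.5958°.
Cell spans 0.00833333° lon × 0.00416667° lat. NE corner is SW corner plus one full cell.
latitude 52.59167° S, longitude 50.59167° W.

52.59167° S, 50.59167° W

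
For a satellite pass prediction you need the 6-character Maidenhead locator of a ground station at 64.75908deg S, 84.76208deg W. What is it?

EC75of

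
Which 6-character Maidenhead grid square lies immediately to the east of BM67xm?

BM77am

Longitude subsquare x = 23; +1 → 24, wraps to 0 = a, carry into square.
Longitude square 6; +1 → 7.
The latitude characters are unchanged.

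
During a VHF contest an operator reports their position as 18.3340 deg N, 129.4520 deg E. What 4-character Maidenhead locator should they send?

PK48

Add 180° to longitude and 90° to latitude: 309.45, 108.33.
Field: lon ⌊309.45/20⌋ = 15 → P; lat ⌊108.33/10⌋ = 10 → K.
Square: lon ⌊9.45/2⌋ = 4; lat ⌊8.33/1⌋ = 8.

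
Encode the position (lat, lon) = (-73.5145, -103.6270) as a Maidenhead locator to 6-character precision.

DB86el

Shift to the Maidenhead origin (180°W, 90°S): lon 76.3730, lat 16.4855.
Field: 76.3730/20 → 3 → D, 16.4855/10 → 1 → B; chars DB.
Square: 16.3730/2 → 8, 6.4855/1 → 6; chars 86.
Subsquare: 0.3730/0.0833333 → 4 → e, 0.4855/0.0416667 → 11 → l; chars el.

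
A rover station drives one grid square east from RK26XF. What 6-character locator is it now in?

RK36af

Longitude subsquare x = 23; +1 → 24, wraps to 0 = a, carry into square.
Longitude square 2; +1 → 3.
The latitude characters are unchanged.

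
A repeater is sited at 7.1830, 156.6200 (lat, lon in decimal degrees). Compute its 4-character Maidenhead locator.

QJ87

Shift to the Maidenhead origin (180°W, 90°S): lon 336.62, lat 97.18.
Field: lon ⌊336.62/20⌋ = 16 → Q; lat ⌊97.18/10⌋ = 9 → J.
Square: lon ⌊16.62/2⌋ = 8; lat ⌊7.18/1⌋ = 7.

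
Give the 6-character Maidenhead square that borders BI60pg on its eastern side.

Longitude subsquare p = 15; +1 → 16 = q.
The latitude characters are unchanged.

BI60qg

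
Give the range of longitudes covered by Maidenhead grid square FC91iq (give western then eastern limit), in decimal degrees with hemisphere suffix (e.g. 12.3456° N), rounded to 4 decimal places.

61.3333° W, 61.2500° W

Field F=5, C=2: +5·20° lon, +2·10° lat → SW at lon -80°, lat -70°.
Square 9, 1: +9·2° lon, +1·1° lat → SW at lon -62°, lat -69°.
Subsquare i=8, q=16: +8·0.0833333° lon, +16·0.0416667° lat → SW at lon -61.3333°, lat -68.3333°.
Cell spans 0.0833333° lon × 0.0416667° lat.
west 61.3333° W, east 61.2500° W.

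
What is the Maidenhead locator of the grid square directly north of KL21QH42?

KL21qh43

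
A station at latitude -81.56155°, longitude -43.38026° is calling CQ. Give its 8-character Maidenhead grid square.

Shift to the Maidenhead origin (180°W, 90°S): lon 136.61974, lat 8.43845.
Field (20°×10°, letters A–R): lon ⌊136.61974/20⌋ = 6 → G; lat ⌊8.43845/10⌋ = 0 → A.
Square (2°×1°, digits 0–9): lon ⌊16.61974/2⌋ = 8; lat ⌊8.43845/1⌋ = 8.
Subsquare (5′×2.5′, letters a–x): lon ⌊0.61974/0.0833333⌋ = 7 → h; lat ⌊0.43845/0.0416667⌋ = 10 → k.
Extended square (30″×15″, digits 0–9): lon ⌊0.03641/0.00833333⌋ = 4; lat ⌊0.02178/0.00416667⌋ = 5.

GA88hk45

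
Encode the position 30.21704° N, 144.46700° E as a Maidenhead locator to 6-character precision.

Shift to the Maidenhead origin (180°W, 90°S): lon 324.4670, lat 120.2170.
Field: lon ⌊324.4670/20⌋ = 16 → Q; lat ⌊120.2170/10⌋ = 12 → M.
Square: lon ⌊4.4670/2⌋ = 2; lat ⌊0.2170/1⌋ = 0.
Subsquare: lon ⌊0.4670/0.0833333⌋ = 5 → f; lat ⌊0.2170/0.0416667⌋ = 5 → f.

QM20ff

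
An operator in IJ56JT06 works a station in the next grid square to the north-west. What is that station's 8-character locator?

IJ56it97

Longitude extended square 0; −1 → -1, wraps to 9, carry into subsquare.
Longitude subsquare j = 9; −1 → 8 = i.
Latitude extended square 6; +1 → 7.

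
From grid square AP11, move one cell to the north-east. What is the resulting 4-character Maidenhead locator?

AP22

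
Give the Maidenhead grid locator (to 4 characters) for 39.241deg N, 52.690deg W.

GM39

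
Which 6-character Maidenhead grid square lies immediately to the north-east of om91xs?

Longitude subsquare x = 23; +1 → 24, wraps to 0 = a, carry into square.
Longitude square 9; +1 → 10, wraps to 0, carry into field.
Longitude field O = 14; +1 → 15 = P.
Latitude subsquare s = 18; +1 → 19 = t.

PM01at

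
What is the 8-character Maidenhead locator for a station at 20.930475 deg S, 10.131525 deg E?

JG59bb56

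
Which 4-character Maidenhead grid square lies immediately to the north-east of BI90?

Longitude square 9; +1 → 10, wraps to 0, carry into field.
Longitude field B = 1; +1 → 2 = C.
Latitude square 0; +1 → 1.

CI01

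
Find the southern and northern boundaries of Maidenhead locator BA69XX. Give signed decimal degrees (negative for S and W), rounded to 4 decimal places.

Field B=1, A=0: +1·20° lon, +0·10° lat → SW at lon -160°, lat -90°.
Square 6, 9: +6·2° lon, +9·1° lat → SW at lon -148°, lat -81°.
Subsquare x=23, x=23: +23·0.0833333° lon, +23·0.0416667° lat → SW at lon -146.083°, lat -80.0417°.
Cell spans 0.0833333° lon × 0.0416667° lat.
south -80.0417, north -80.0000.

-80.0417, -80.0000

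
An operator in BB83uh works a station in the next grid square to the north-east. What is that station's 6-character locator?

Longitude subsquare u = 20; +1 → 21 = v.
Latitude subsquare h = 7; +1 → 8 = i.

BB83vi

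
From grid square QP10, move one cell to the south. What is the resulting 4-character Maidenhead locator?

QO19

Latitude square 0; −1 → -1, wraps to 9, carry into field.
Latitude field P = 15; −1 → 14 = O.
The longitude characters are unchanged.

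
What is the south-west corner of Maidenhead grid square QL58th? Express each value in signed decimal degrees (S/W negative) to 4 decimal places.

28.2917, 151.5833

Field Q=16, L=11: +16·20° lon, +11·10° lat → SW at lon 140°, lat 20°.
Square 5, 8: +5·2° lon, +8·1° lat → SW at lon 150°, lat 28°.
Subsquare t=19, h=7: +19·0.0833333° lon, +7·0.0416667° lat → SW at lon 151.583°, lat 28.2917°.
latitude 28.2917, longitude 151.5833.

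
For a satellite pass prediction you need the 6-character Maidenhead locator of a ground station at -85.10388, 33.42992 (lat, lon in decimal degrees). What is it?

Shift to the Maidenhead origin (180°W, 90°S): lon 213.4299, lat 4.8961.
Field (20°×10°, letters A–R): 213.4299/20 → 10 → K, 4.8961/10 → 0 → A; chars KA.
Square (2°×1°, digits 0–9): 13.4299/2 → 6, 4.8961/1 → 4; chars 64.
Subsquare (5′×2.5′, letters a–x): 1.4299/0.0833333 → 17 → r, 0.8961/0.0416667 → 21 → v; chars rv.

KA64rv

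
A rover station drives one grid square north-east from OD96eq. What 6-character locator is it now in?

OD96fr

Longitude subsquare e = 4; +1 → 5 = f.
Latitude subsquare q = 16; +1 → 17 = r.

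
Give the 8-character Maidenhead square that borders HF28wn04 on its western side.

HF28vn94

Longitude extended square 0; −1 → -1, wraps to 9, carry into subsquare.
Longitude subsquare w = 22; −1 → 21 = v.
The latitude characters are unchanged.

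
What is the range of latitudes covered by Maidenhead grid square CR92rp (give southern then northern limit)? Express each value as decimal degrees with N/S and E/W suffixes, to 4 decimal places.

Field C=2, R=17: +2·20° lon, +17·10° lat → SW at lon -140°, lat 80°.
Square 9, 2: +9·2° lon, +2·1° lat → SW at lon -122°, lat 82°.
Subsquare r=17, p=15: +17·0.0833333° lon, +15·0.0416667° lat → SW at lon -120.583°, lat 82.625°.
Cell spans 0.0833333° lon × 0.0416667° lat.
south 82.6250° N, north 82.6667° N.

82.6250° N, 82.6667° N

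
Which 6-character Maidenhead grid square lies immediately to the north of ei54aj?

EI54ak

Latitude subsquare j = 9; +1 → 10 = k.
The longitude characters are unchanged.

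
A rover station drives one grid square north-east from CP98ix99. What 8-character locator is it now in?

CP99ja00

Longitude extended square 9; +1 → 10, wraps to 0, carry into subsquare.
Longitude subsquare i = 8; +1 → 9 = j.
Latitude extended square 9; +1 → 10, wraps to 0, carry into subsquare.
Latitude subsquare x = 23; +1 → 24, wraps to 0 = a, carry into square.
Latitude square 8; +1 → 9.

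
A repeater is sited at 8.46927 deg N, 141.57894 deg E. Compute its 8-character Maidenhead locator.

QJ08sl92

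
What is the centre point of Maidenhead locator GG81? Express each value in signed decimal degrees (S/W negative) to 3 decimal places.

Field G=6, G=6: +6·20° lon, +6·10° lat → SW at lon -60°, lat -30°.
Square 8, 1: +8·2° lon, +1·1° lat → SW at lon -44°, lat -29°.
Cell spans 2° lon × 1° lat. Centre is SW corner plus half of each.
latitude -28.500, longitude -43.000.

-28.500, -43.000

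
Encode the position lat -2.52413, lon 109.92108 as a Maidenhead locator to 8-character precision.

OI47xl04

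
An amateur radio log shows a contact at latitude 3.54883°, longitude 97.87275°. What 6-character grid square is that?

Offset from 180°W / 90°S: lon 277.8727°, lat 93.5488°.
Field: lon ⌊277.8727/20⌋ = 13 → N; lat ⌊93.5488/10⌋ = 9 → J.
Square: lon ⌊17.8727/2⌋ = 8; lat ⌊3.5488/1⌋ = 3.
Subsquare: lon ⌊1.8727/0.0833333⌋ = 22 → w; lat ⌊0.5488/0.0416667⌋ = 13 → n.

NJ83wn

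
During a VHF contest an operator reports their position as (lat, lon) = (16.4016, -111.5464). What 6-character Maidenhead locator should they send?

DK46fj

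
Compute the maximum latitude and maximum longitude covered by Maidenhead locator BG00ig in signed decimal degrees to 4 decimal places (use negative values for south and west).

Field B=1, G=6: +1·20° lon, +6·10° lat → SW at lon -160°, lat -30°.
Square 0, 0: +0·2° lon, +0·1° lat → SW at lon -160°, lat -30°.
Subsquare i=8, g=6: +8·0.0833333° lon, +6·0.0416667° lat → SW at lon -159.333°, lat -29.75°.
Cell spans 0.0833333° lon × 0.0416667° lat. NE corner is SW corner plus one full cell.
latitude -29.7083, longitude -159.2500.

-29.7083, -159.2500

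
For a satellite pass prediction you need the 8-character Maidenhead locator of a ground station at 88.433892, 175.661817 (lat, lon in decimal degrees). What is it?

RR78tk94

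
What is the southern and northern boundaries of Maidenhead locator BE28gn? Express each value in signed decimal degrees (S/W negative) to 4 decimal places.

-41.4583, -41.4167

Field B=1, E=4: +1·20° lon, +4·10° lat → SW at lon -160°, lat -50°.
Square 2, 8: +2·2° lon, +8·1° lat → SW at lon -156°, lat -42°.
Subsquare g=6, n=13: +6·0.0833333° lon, +13·0.0416667° lat → SW at lon -155.5°, lat -41.4583°.
Cell spans 0.0833333° lon × 0.0416667° lat.
south -41.4583, north -41.4167.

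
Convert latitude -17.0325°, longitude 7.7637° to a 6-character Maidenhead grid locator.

JH32vx

Add 180° to longitude and 90° to latitude: 187.7637, 72.9675.
Field: 187.7637/20 → 9 → J, 72.9675/10 → 7 → H; chars JH.
Square: 7.7637/2 → 3, 2.9675/1 → 2; chars 32.
Subsquare: 1.7637/0.0833333 → 21 → v, 0.9675/0.0416667 → 23 → x; chars vx.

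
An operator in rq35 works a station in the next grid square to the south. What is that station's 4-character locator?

Latitude square 5; −1 → 4.
The longitude characters are unchanged.

RQ34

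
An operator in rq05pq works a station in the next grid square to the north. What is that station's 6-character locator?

Latitude subsquare q = 16; +1 → 17 = r.
The longitude characters are unchanged.

RQ05pr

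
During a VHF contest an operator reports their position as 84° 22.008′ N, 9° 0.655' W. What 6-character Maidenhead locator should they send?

IR54li

Add 180° to longitude and 90° to latitude: 170.9891, 174.3668.
Field: 170.9891/20 → 8 → I, 174.3668/10 → 17 → R; chars IR.
Square: 10.9891/2 → 5, 4.3668/1 → 4; chars 54.
Subsquare: 0.9891/0.0833333 → 11 → l, 0.3668/0.0416667 → 8 → i; chars li.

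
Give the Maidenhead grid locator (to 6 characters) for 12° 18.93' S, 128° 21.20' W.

CH57tq

Add 180° to longitude and 90° to latitude: 51.6467, 77.6845.
Field (20°×10°, letters A–R): 51.6467/20 → 2 → C, 77.6845/10 → 7 → H; chars CH.
Square (2°×1°, digits 0–9): 11.6467/2 → 5, 7.6845/1 → 7; chars 57.
Subsquare (5′×2.5′, letters a–x): 1.6467/0.0833333 → 19 → t, 0.6845/0.0416667 → 16 → q; chars tq.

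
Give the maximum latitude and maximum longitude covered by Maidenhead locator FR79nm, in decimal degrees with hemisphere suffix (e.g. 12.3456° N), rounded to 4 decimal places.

89.5417° N, 64.8333° W

Field F=5, R=17: +5·20° lon, +17·10° lat → SW at lon -80°, lat 80°.
Square 7, 9: +7·2° lon, +9·1° lat → SW at lon -66°, lat 89°.
Subsquare n=13, m=12: +13·0.0833333° lon, +12·0.0416667° lat → SW at lon -64.9167°, lat 89.5°.
Cell spans 0.0833333° lon × 0.0416667° lat. NE corner is SW corner plus one full cell.
latitude 89.5417° N, longitude 64.8333° W.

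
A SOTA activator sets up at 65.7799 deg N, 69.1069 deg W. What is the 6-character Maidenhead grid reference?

FP55ks

Add 180° to longitude and 90° to latitude: 110.8931, 155.7799.
Field (20°×10°, letters A–R): lon ⌊110.8931/20⌋ = 5 → F; lat ⌊155.7799/10⌋ = 15 → P.
Square (2°×1°, digits 0–9): lon ⌊10.8931/2⌋ = 5; lat ⌊5.7799/1⌋ = 5.
Subsquare (5′×2.5′, letters a–x): lon ⌊0.8931/0.0833333⌋ = 10 → k; lat ⌊0.7799/0.0416667⌋ = 18 → s.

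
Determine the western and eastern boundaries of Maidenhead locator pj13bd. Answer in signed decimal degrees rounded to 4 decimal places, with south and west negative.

122.0833, 122.1667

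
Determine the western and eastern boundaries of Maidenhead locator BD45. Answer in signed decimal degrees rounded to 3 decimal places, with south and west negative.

-152.000, -150.000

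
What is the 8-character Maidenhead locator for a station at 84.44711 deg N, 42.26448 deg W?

GR84uk87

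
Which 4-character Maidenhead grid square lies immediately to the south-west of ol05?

Longitude square 0; −1 → -1, wraps to 9, carry into field.
Longitude field O = 14; −1 → 13 = N.
Latitude square 5; −1 → 4.

NL94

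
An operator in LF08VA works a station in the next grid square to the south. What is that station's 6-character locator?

LF07vx

Latitude subsquare a = 0; −1 → -1, wraps to 23 = x, carry into square.
Latitude square 8; −1 → 7.
The longitude characters are unchanged.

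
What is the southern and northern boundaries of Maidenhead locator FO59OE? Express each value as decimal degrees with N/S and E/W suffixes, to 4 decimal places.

59.1667° N, 59.2083° N

Field F=5, O=14: +5·20° lon, +14·10° lat → SW at lon -80°, lat 50°.
Square 5, 9: +5·2° lon, +9·1° lat → SW at lon -70°, lat 59°.
Subsquare o=14, e=4: +14·0.0833333° lon, +4·0.0416667° lat → SW at lon -68.8333°, lat 59.1667°.
Cell spans 0.0833333° lon × 0.0416667° lat.
south 59.1667° N, north 59.2083° N.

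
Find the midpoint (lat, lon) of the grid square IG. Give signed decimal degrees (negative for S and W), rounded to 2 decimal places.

-25.00, -10.00

Field I=8, G=6: +8·20° lon, +6·10° lat → SW at lon -20°, lat -30°.
Cell spans 20° lon × 10° lat. Centre is SW corner plus half of each.
latitude -25.00, longitude -10.00.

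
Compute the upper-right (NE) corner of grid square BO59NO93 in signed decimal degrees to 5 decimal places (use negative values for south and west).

59.60000, -148.83333

Field B=1, O=14: +1·20° lon, +14·10° lat → SW at lon -160°, lat 50°.
Square 5, 9: +5·2° lon, +9·1° lat → SW at lon -150°, lat 59°.
Subsquare n=13, o=14: +13·0.0833333° lon, +14·0.0416667° lat → SW at lon -148.917°, lat 59.5833°.
Extended square 9, 3: +9·0.00833333° lon, +3·0.00416667° lat → SW at lon -148.842°, lat 59.5958°.
Cell spans 0.00833333° lon × 0.00416667° lat. NE corner is SW corner plus one full cell.
latitude 59.60000, longitude -148.83333.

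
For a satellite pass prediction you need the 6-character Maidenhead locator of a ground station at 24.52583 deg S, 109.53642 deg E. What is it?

Shift to the Maidenhead origin (180°W, 90°S): lon 289.5364, lat 65.4742.
Field: lon ⌊289.5364/20⌋ = 14 → O; lat ⌊65.4742/10⌋ = 6 → G.
Square: lon ⌊9.5364/2⌋ = 4; lat ⌊5.4742/1⌋ = 5.
Subsquare: lon ⌊1.5364/0.0833333⌋ = 18 → s; lat ⌊0.4742/0.0416667⌋ = 11 → l.

OG45sl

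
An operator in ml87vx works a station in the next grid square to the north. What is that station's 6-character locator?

ML88va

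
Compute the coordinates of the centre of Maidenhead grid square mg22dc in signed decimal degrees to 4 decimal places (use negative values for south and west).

-27.8958, 64.2917

Field M=12, G=6: +12·20° lon, +6·10° lat → SW at lon 60°, lat -30°.
Square 2, 2: +2·2° lon, +2·1° lat → SW at lon 64°, lat -28°.
Subsquare d=3, c=2: +3·0.0833333° lon, +2·0.0416667° lat → SW at lon 64.25°, lat -27.9167°.
Cell spans 0.0833333° lon × 0.0416667° lat. Centre is SW corner plus half of each.
latitude -27.8958, longitude 64.2917.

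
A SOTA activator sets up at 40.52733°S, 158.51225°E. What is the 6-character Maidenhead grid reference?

QE99gl

Add 180° to longitude and 90° to latitude: 338.5122, 49.4727.
Field (20°×10°, letters A–R): 338.5122/20 → 16 → Q, 49.4727/10 → 4 → E; chars QE.
Square (2°×1°, digits 0–9): 18.5122/2 → 9, 9.4727/1 → 9; chars 99.
Subsquare (5′×2.5′, letters a–x): 0.5122/0.0833333 → 6 → g, 0.4727/0.0416667 → 11 → l; chars gl.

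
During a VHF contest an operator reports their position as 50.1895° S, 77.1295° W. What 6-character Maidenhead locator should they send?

Shift to the Maidenhead origin (180°W, 90°S): lon 102.8705, lat 39.8105.
Field: lon ⌊102.8705/20⌋ = 5 → F; lat ⌊39.8105/10⌋ = 3 → D.
Square: lon ⌊2.8705/2⌋ = 1; lat ⌊9.8105/1⌋ = 9.
Subsquare: lon ⌊0.8705/0.0833333⌋ = 10 → k; lat ⌊0.8105/0.0416667⌋ = 19 → t.

FD19kt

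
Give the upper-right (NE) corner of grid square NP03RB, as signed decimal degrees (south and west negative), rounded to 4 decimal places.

Field N=13, P=15: +13·20° lon, +15·10° lat → SW at lon 80°, lat 60°.
Square 0, 3: +0·2° lon, +3·1° lat → SW at lon 80°, lat 63°.
Subsquare r=17, b=1: +17·0.0833333° lon, +1·0.0416667° lat → SW at lon 81.4167°, lat 63.0417°.
Cell spans 0.0833333° lon × 0.0416667° lat. NE corner is SW corner plus one full cell.
latitude 63.0833, longitude 81.5000.

63.0833, 81.5000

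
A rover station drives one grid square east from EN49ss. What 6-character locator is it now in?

Longitude subsquare s = 18; +1 → 19 = t.
The latitude characters are unchanged.

EN49ts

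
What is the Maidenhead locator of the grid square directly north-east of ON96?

Longitude square 9; +1 → 10, wraps to 0, carry into field.
Longitude field O = 14; +1 → 15 = P.
Latitude square 6; +1 → 7.

PN07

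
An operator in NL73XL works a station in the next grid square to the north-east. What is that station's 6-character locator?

Longitude subsquare x = 23; +1 → 24, wraps to 0 = a, carry into square.
Longitude square 7; +1 → 8.
Latitude subsquare l = 11; +1 → 12 = m.

NL83am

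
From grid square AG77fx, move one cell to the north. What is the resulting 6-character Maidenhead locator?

AG78fa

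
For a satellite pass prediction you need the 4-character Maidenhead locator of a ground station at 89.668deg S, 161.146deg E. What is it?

RA00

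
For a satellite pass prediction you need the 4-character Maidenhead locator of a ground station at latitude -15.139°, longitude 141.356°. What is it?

QH04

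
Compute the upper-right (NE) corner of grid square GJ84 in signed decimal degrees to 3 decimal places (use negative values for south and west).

5.000, -42.000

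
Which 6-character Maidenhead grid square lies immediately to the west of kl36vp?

KL36up

Longitude subsquare v = 21; −1 → 20 = u.
The latitude characters are unchanged.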